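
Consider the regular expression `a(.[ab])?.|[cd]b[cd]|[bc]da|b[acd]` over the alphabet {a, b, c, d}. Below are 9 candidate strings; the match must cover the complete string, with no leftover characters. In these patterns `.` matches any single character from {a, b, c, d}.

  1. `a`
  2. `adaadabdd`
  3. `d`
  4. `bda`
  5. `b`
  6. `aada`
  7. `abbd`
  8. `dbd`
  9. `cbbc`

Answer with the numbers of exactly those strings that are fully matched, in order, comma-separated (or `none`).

1. `a` → no match
2. `adaadabdd` → no match
3. `d` → no match
4. `bda` → match
5. `b` → no match
6. `aada` → no match
7. `abbd` → match
8. `dbd` → match
9. `cbbc` → no match

4, 7, 8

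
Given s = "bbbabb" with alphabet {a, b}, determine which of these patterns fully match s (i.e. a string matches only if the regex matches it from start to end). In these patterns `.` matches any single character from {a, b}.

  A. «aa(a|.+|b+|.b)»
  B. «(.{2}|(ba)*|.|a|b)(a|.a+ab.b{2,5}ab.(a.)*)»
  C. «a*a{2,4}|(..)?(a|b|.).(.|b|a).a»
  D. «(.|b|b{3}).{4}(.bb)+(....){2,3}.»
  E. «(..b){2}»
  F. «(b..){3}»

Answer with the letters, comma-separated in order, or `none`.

A → no match — must start with "aa"
B → no match
C → no match — must end with "a"
D → no match
E → match
F → no match

E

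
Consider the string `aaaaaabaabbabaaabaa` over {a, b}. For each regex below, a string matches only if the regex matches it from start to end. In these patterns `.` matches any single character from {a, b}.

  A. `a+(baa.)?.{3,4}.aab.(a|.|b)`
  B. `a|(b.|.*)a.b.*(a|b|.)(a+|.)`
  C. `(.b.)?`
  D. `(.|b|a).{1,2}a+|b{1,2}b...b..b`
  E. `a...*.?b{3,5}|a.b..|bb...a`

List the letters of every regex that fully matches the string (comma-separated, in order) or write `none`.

A, B

A → match
B → match
C → no match
D → no match
E → no match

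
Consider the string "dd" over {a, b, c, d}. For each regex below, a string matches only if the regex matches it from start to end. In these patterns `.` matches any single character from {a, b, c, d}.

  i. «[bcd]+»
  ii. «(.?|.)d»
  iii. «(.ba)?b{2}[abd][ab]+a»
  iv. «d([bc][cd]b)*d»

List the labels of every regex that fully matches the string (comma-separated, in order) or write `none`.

i → match
ii → match
iii → no match — must end with "a"
iv → match

i, ii, iv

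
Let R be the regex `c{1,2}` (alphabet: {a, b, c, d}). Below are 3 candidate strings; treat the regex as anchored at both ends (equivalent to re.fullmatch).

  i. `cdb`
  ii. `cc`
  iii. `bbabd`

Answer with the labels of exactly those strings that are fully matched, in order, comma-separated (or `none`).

i. `cdb` → no match — must end with `c`
ii. `cc` → match
iii. `bbabd` → no match — must start with `c`

ii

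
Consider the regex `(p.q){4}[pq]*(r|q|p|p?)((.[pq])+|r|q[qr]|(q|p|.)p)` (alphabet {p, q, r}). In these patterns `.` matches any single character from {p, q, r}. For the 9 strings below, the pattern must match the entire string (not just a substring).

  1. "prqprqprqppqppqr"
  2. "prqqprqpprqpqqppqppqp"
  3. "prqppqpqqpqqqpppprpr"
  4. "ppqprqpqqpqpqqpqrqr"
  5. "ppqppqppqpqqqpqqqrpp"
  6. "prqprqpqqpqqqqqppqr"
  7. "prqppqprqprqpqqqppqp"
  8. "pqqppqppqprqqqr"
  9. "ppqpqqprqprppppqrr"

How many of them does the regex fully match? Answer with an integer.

5

1 → match
2 → no match
3 → no match
4 → no match
5 → match
6 → match
7 → match
8 → match
9 → no match
Total matched: 5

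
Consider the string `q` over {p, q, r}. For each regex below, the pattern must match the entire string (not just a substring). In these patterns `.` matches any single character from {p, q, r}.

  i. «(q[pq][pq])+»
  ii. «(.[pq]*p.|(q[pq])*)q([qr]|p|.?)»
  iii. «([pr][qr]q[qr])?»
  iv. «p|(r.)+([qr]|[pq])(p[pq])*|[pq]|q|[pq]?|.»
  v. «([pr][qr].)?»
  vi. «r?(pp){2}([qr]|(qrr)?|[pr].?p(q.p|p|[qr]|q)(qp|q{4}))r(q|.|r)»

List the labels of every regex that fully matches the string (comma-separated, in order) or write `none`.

i → no match
ii → match
iii → no match
iv → match
v → no match
vi → no match

ii, iv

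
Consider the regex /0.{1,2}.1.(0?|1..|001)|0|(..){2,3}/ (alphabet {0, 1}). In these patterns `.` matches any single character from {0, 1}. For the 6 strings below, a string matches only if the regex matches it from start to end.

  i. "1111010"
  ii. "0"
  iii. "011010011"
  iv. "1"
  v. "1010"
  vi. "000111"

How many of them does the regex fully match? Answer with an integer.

3

i → no match
ii → match
iii → no match
iv → no match
v → match
vi → match
Total matched: 3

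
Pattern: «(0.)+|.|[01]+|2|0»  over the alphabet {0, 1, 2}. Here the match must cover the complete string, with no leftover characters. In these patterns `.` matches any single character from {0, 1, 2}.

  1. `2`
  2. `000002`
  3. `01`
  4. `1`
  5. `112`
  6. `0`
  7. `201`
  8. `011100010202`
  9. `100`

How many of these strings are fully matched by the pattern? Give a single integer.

1 → match
2 → match
3 → match
4 → match
5 → no match
6 → match
7 → no match
8 → no match
9 → match
Total matched: 6

6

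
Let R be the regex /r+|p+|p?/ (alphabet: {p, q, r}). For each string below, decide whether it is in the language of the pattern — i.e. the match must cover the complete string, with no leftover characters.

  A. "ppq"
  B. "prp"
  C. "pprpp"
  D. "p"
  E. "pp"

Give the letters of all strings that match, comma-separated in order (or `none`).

A. "ppq" → no match
B. "prp" → no match
C. "pprpp" → no match
D. "p" → match
E. "pp" → match

D, E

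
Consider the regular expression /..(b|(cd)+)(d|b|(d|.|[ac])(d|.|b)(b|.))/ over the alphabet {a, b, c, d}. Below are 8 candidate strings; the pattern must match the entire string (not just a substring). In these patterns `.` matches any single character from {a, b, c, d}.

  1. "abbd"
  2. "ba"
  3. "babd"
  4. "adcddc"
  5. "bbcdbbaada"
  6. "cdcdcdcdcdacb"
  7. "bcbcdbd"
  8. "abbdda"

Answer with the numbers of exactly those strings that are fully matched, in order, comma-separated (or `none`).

1, 3, 6, 8

1. "abbd" → match
2. "ba" → no match
3. "babd" → match
4. "adcddc" → no match
5. "bbcdbbaada" → no match
6 → match
7. "bcbcdbd" → no match
8. "abbdda" → match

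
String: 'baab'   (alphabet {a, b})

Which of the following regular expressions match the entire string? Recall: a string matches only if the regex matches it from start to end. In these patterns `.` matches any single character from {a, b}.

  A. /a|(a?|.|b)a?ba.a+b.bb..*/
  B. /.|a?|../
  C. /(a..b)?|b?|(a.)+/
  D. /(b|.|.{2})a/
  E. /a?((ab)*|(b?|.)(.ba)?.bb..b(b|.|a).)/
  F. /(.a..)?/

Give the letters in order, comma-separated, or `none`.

A → no match
B → no match
C → no match
D → no match — must end with 'a'
E → no match
F → match

F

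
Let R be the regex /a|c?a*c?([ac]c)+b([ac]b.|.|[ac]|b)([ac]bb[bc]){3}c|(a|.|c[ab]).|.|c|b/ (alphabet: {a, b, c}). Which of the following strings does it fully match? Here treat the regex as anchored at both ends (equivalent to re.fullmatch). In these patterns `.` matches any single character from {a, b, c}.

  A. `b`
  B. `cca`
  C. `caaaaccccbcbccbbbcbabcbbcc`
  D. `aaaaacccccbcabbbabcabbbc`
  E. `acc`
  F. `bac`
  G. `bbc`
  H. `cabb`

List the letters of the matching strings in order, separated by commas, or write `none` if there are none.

A

A → match
B → no match
C → no match
D → no match
E → no match
F → no match
G → no match
H → no match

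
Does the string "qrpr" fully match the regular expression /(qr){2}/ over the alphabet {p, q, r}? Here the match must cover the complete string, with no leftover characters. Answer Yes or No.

No

Every match must end with "qr", but "qrpr" does not.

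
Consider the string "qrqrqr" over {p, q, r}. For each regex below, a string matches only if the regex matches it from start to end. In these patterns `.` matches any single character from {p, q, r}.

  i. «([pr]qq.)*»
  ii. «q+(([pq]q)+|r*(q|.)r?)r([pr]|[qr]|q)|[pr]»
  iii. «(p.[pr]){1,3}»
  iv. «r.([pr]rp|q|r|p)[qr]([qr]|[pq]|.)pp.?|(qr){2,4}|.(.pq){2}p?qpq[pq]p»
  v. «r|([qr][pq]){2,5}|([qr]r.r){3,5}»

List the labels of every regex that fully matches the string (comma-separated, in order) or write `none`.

iv

i → no match
ii → no match
iii → no match — must start with "p"
iv → match
v → no match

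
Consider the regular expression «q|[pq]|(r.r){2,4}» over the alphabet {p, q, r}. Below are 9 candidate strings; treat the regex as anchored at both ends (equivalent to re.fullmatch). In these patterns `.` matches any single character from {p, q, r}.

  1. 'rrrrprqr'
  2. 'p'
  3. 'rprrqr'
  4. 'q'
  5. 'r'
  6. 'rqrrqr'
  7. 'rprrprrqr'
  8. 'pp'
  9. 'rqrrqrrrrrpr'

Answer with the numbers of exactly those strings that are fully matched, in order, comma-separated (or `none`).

2, 3, 4, 6, 7, 9

1 → no match
2 → match
3 → match
4 → match
5 → no match
6 → match
7 → match
8 → no match
9 → match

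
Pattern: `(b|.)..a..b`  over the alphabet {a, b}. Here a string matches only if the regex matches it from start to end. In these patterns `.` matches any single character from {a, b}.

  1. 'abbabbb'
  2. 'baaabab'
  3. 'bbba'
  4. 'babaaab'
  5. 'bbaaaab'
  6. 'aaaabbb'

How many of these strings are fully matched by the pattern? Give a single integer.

5

1 → match
2 → match
3 → no match — must end with 'b'
4 → match
5 → match
6 → match
Total matched: 5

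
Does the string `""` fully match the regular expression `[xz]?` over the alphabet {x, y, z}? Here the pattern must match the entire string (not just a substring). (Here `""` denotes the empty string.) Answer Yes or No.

Yes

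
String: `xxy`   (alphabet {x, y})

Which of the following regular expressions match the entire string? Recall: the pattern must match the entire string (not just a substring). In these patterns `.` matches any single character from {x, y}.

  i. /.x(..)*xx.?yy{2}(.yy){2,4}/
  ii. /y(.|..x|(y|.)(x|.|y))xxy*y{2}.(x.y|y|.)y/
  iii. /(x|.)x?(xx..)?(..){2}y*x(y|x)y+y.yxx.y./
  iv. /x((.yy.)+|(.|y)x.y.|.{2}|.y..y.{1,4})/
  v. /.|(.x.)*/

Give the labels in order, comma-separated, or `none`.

iv, v

i → no match — must end with `yy`
ii → no match — must start with `y`
iii → no match
iv → match
v → match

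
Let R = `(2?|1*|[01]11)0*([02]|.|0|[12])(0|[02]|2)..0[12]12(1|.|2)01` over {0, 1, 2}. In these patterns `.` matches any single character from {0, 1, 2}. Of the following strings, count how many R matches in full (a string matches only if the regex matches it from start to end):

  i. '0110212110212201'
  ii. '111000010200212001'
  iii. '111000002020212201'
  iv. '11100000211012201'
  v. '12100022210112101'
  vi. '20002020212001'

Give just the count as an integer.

3

i → no match
ii → match
iii → match
iv → no match
v → no match
vi → match
Total matched: 3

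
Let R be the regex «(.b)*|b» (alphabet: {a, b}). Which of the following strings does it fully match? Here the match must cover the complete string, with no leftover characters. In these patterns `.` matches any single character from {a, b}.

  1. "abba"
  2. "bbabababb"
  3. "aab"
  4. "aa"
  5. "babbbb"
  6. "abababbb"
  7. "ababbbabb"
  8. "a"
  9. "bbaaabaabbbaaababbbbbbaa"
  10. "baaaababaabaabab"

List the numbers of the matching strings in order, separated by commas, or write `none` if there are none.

6

1. "abba" → no match
2. "bbabababb" → no match
3. "aab" → no match
4. "aa" → no match
5. "babbbb" → no match
6. "abababbb" → match
7. "ababbbabb" → no match
8. "a" → no match
9 → no match
10 → no match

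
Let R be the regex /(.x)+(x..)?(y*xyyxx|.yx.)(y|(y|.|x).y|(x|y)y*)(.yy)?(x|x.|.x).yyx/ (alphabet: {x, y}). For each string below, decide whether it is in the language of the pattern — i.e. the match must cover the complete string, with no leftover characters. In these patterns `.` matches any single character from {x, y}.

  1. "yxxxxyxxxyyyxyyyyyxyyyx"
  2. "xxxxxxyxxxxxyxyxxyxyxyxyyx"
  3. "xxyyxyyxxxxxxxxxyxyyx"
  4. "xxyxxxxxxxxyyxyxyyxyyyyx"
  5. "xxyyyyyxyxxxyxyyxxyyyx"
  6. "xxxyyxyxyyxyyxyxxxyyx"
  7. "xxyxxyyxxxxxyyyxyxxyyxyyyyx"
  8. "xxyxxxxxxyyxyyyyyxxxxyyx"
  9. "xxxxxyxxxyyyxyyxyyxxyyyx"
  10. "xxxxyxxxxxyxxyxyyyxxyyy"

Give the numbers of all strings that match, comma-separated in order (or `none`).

2, 4

1 → no match
2 → match
3 → no match
4 → match
5 → no match
6 → no match
7 → no match
8 → no match
9 → no match
10 → no match — must end with "yyx"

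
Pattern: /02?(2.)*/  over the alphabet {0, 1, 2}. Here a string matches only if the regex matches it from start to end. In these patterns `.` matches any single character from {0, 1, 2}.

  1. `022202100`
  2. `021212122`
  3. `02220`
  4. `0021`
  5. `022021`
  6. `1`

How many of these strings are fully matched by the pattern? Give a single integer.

3

1 → no match
2 → match
3 → match
4 → no match
5 → match
6 → no match — must start with `0`
Total matched: 3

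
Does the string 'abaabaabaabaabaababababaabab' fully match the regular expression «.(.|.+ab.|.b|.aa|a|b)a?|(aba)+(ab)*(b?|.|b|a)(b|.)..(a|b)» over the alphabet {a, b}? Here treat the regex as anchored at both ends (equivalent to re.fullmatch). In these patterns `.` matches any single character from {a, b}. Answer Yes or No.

Yes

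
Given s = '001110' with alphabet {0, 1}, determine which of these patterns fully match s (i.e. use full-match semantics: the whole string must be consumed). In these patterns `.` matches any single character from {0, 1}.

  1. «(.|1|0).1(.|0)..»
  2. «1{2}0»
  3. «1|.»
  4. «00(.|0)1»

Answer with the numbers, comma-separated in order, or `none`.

1

1 → match
2 → no match — must start with '1'
3 → no match
4 → no match — must end with '1'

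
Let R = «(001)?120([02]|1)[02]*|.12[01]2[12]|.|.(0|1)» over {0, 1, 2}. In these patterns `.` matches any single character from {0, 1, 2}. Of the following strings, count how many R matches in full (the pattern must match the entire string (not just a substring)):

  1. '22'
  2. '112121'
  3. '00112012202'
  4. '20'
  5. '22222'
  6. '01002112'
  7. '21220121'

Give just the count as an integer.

3

1. '22' → no match
2. '112121' → match
3. '00112012202' → match
4. '20' → match
5. '22222' → no match
6. '01002112' → no match
7. '21220121' → no match
Total matched: 3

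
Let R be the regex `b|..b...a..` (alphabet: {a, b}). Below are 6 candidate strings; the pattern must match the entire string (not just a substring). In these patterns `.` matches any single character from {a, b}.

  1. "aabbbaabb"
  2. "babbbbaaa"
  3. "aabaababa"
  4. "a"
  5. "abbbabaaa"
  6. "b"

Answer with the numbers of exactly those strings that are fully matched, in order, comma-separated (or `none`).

1. "aabbbaabb" → match
2. "babbbbaaa" → match
3. "aabaababa" → match
4. "a" → no match
5. "abbbabaaa" → match
6. "b" → match

1, 2, 3, 5, 6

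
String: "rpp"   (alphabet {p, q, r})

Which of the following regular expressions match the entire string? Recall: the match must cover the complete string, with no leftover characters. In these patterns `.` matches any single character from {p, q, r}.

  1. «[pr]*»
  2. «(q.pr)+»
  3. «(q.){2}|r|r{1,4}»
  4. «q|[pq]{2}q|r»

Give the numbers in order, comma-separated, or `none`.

1 → match
2 → no match — must start with "q"
3 → no match
4 → no match

1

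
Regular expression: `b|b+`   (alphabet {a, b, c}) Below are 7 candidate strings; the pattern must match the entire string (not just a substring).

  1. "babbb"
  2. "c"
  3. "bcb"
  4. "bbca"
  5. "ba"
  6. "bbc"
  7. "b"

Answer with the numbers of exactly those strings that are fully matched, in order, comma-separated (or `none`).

7

1 → no match
2 → no match — must start with "b"
3 → no match
4 → no match — must end with "b"
5 → no match — must end with "b"
6 → no match — must end with "b"
7 → match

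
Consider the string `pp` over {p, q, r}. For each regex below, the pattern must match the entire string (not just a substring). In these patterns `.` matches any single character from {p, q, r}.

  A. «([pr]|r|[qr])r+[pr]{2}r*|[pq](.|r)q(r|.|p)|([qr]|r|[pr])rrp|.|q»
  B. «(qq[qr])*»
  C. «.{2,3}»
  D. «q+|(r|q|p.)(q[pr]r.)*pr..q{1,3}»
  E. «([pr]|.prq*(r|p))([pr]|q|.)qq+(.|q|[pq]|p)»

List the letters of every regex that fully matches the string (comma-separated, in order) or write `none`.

A → no match
B → no match
C → match
D → no match — must end with `q`
E → no match

C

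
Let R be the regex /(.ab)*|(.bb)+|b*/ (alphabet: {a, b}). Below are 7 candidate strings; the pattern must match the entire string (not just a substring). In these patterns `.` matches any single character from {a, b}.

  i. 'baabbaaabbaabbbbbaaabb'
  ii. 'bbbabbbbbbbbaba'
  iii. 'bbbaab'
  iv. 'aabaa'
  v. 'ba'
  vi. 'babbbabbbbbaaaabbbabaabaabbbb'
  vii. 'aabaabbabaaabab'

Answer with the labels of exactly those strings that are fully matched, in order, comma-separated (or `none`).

i → no match
ii → no match
iii → no match
iv → no match
v → no match
vi → no match
vii → no match

none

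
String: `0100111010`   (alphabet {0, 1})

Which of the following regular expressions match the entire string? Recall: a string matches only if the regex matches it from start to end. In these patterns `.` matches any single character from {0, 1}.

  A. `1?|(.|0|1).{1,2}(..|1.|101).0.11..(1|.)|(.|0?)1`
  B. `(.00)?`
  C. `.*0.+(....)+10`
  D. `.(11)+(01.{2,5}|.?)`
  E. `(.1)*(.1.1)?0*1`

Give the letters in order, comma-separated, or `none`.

A → no match
B → no match
C → match
D → no match
E → no match — must end with `1`

C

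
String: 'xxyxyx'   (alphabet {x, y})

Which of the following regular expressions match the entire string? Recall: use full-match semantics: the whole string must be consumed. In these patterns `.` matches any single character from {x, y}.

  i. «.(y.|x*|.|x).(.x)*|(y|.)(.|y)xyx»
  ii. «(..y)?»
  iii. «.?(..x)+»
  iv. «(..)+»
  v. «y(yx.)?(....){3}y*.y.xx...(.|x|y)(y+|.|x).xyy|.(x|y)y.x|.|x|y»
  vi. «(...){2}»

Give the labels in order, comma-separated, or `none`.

i, iv, vi

i → match
ii → no match
iii → no match
iv → match
v → no match
vi → match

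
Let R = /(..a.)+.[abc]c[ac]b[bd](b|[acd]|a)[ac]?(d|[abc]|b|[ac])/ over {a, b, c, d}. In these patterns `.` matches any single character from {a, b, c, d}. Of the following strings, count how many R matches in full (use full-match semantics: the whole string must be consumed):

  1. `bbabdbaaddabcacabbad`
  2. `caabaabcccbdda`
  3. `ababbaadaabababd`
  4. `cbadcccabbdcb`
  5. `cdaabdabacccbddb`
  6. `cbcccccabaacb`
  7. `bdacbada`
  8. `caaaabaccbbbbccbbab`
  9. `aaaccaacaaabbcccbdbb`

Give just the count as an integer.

4

1 → match
2 → no match
3 → no match
4 → match
5 → match
6 → no match
7 → no match
8 → no match
9 → match
Total matched: 4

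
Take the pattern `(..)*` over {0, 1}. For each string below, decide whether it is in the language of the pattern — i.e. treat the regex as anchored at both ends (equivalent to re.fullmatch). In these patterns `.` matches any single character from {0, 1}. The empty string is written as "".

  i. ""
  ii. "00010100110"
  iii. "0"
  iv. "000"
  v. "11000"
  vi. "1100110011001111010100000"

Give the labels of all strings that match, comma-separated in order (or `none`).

i

i → match
ii → no match
iii → no match
iv → no match
v → no match
vi → no match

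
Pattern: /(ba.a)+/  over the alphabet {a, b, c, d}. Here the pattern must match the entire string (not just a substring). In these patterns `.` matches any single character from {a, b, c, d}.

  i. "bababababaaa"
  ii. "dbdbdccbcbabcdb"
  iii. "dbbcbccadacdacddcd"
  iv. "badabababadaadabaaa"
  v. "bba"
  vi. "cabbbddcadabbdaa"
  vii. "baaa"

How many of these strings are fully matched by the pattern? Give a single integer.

i → match
ii → no match — must start with "ba"
iii → no match — must start with "ba"
iv → no match
v → no match — must start with "ba"
vi → no match — must start with "ba"
vii → match
Total matched: 2

2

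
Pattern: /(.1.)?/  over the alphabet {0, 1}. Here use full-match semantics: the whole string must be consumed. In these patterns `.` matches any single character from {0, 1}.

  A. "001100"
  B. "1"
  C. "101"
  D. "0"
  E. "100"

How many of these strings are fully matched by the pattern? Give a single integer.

A → no match
B → no match
C → no match
D → no match
E → no match
Total matched: 0

0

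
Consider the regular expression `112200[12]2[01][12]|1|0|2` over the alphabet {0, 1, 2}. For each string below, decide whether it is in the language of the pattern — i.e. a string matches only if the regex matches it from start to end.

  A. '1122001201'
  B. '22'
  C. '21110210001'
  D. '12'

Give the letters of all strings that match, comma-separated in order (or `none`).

A

A → match
B → no match
C → no match
D → no match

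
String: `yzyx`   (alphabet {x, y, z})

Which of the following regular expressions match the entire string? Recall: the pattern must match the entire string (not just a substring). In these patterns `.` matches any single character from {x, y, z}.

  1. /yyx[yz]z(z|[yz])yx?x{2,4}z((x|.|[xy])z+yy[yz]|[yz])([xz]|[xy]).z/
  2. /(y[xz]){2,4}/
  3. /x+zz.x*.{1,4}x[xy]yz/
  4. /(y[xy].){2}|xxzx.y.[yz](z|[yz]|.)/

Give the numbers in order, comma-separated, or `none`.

1 → no match — must start with `yyx`
2 → match
3 → no match — must start with `x`
4 → no match

2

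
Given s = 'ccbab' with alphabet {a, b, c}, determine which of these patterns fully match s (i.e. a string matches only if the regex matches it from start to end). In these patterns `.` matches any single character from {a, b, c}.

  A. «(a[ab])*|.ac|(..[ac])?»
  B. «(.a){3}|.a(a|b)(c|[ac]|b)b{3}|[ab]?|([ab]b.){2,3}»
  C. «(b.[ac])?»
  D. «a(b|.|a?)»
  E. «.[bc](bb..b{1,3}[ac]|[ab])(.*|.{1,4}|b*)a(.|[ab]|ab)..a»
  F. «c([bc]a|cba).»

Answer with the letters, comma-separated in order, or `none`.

F

A → no match
B → no match
C → no match
D → no match — must start with 'a'
E → no match — must end with 'a'
F → match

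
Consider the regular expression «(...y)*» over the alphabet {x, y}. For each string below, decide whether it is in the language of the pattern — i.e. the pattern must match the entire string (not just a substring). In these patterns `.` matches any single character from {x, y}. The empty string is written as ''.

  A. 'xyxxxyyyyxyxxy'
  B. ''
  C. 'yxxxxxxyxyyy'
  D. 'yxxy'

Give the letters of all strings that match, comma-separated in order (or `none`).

B, D

A → no match
B → match
C → no match
D → match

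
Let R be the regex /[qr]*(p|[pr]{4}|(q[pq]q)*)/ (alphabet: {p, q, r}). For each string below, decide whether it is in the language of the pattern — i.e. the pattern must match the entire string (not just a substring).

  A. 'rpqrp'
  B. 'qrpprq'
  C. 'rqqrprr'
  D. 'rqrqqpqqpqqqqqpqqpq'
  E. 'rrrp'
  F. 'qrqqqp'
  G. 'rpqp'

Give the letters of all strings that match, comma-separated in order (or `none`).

C, D, E, F

A → no match
B → no match
C → match
D → match
E → match
F → match
G → no match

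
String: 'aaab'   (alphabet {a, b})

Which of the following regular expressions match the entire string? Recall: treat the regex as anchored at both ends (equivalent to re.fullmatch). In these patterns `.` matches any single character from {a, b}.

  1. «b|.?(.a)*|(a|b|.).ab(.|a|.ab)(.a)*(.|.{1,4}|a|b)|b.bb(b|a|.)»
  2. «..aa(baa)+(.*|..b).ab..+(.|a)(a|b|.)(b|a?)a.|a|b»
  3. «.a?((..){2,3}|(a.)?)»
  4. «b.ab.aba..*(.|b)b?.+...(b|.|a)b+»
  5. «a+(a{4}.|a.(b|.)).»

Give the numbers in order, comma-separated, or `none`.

3

1 → no match
2 → no match
3 → match
4 → no match — must start with 'b'
5 → no match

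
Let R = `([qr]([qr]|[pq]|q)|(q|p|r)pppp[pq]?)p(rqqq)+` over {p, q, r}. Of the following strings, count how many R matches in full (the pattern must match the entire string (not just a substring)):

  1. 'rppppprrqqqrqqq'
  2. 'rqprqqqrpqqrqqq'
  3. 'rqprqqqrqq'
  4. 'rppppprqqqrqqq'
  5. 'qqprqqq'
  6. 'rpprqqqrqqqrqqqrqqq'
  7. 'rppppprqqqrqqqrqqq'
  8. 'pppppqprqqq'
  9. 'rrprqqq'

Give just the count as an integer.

1 → no match
2 → no match
3 → no match — must end with 'rqqq'
4 → match
5 → match
6 → match
7 → match
8 → match
9 → match
Total matched: 6

6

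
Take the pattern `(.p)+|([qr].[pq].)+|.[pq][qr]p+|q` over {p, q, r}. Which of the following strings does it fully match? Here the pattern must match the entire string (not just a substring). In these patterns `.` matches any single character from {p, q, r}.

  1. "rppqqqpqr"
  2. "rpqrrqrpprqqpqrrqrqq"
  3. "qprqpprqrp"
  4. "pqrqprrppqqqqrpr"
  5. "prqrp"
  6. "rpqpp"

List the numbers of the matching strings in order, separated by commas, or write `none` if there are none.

6

1 → no match
2 → no match
3 → no match
4 → no match
5 → no match
6 → match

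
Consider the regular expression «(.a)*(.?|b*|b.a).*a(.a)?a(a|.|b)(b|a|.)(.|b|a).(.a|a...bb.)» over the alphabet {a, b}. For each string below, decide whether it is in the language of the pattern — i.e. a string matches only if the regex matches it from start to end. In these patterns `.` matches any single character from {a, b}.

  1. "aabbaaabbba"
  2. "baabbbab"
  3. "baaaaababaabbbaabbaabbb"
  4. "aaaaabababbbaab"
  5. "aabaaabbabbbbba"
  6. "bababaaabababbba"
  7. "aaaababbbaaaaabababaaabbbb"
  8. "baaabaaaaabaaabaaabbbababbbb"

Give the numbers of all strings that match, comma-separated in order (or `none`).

8

1 → no match
2 → no match
3 → no match
4 → no match
5 → no match
6 → no match
7 → no match
8 → match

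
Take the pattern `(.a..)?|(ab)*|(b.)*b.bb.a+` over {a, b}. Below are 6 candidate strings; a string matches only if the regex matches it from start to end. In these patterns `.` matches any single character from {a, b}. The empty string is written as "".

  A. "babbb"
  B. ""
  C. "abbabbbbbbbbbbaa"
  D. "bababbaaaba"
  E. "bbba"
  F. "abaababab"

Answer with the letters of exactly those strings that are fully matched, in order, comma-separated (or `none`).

B

A. "babbb" → no match
B. "" → match
C → no match
D. "bababbaaaba" → no match
E. "bbba" → no match
F. "abaababab" → no match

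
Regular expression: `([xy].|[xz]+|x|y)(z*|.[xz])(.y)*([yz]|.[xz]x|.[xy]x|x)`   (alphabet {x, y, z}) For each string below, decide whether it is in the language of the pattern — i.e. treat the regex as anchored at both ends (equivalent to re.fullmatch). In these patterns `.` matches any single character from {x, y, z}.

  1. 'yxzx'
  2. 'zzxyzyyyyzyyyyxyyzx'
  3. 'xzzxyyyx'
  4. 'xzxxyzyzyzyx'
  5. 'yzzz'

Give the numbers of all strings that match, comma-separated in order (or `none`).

1, 3, 4, 5

1 → match
2 → no match
3 → match
4 → match
5 → match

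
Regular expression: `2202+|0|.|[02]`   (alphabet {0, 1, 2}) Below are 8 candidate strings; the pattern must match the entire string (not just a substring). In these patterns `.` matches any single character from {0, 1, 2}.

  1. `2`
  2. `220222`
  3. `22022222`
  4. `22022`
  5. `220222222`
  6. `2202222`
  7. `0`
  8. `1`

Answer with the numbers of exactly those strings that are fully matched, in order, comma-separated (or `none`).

1 → match
2 → match
3 → match
4 → match
5 → match
6 → match
7 → match
8 → match

1, 2, 3, 4, 5, 6, 7, 8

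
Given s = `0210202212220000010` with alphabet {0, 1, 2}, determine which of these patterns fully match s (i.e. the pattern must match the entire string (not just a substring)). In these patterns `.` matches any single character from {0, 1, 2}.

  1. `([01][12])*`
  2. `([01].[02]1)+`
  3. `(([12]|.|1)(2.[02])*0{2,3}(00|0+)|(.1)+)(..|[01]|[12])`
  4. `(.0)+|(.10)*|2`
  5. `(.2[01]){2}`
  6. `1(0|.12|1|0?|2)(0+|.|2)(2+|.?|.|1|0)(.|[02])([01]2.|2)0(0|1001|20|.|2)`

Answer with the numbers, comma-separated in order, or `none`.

3

1 → no match
2 → no match — must end with `1`
3 → match
4 → no match
5 → no match
6 → no match — must start with `1`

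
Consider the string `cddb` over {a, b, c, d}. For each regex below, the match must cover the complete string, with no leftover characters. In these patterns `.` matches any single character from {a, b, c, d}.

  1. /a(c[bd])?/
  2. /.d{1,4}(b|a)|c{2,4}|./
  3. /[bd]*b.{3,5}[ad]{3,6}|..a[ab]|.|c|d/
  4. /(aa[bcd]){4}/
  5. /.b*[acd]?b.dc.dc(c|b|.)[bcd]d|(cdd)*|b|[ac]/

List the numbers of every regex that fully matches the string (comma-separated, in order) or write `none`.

2

1 → no match — must start with `a`
2 → match
3 → no match
4 → no match — must start with `aa`
5 → no match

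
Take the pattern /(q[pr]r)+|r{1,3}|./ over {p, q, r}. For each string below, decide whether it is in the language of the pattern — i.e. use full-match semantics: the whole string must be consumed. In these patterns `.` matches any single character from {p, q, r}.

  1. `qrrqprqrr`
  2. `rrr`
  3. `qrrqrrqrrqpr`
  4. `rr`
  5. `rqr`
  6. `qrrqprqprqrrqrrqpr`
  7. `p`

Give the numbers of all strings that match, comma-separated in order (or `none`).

1, 2, 3, 4, 6, 7

1. `qrrqprqrr` → match
2. `rrr` → match
3. `qrrqrrqrrqpr` → match
4. `rr` → match
5. `rqr` → no match
6 → match
7. `p` → match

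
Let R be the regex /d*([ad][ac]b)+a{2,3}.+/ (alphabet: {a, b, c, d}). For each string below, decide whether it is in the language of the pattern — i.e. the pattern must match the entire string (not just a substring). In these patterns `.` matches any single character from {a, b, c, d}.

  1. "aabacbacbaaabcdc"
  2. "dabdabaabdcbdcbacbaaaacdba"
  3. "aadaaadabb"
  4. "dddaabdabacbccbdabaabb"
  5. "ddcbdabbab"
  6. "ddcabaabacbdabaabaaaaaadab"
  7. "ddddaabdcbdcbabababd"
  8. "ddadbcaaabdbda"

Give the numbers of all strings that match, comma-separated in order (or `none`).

1 → match
2 → match
3 → no match
4 → no match
5 → no match
6 → no match
7 → no match
8 → no match

1, 2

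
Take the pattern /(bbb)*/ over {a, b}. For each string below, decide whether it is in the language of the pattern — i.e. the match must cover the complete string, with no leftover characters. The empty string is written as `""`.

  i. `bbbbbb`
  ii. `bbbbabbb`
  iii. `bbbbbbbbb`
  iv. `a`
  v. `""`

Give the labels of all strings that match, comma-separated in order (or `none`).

i → match
ii → no match
iii → match
iv → no match
v → match

i, iii, v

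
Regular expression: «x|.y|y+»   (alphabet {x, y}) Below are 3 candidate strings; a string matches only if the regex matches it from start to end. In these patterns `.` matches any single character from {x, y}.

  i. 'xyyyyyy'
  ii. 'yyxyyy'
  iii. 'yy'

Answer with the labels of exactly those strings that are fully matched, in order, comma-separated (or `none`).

iii

i → no match
ii → no match
iii → match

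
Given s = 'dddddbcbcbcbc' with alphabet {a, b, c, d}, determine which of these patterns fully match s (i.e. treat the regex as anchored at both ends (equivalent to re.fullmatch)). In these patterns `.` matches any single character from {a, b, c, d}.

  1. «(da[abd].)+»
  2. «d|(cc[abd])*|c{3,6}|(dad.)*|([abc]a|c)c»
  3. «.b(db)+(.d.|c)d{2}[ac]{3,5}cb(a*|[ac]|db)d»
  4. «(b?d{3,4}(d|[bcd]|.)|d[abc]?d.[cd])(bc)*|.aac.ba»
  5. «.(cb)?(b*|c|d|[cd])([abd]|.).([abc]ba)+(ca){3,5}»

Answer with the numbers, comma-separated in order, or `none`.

4

1 → no match — must start with 'da'
2 → no match
3 → no match — must end with 'd'
4 → match
5 → no match — must end with 'ca'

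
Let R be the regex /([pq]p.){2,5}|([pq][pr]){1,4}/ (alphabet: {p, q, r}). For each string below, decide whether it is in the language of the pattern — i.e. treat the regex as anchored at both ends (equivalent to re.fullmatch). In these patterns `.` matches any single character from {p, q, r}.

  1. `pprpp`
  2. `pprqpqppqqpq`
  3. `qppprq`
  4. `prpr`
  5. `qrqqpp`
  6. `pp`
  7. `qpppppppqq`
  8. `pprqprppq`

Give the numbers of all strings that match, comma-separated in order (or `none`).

2, 4, 6, 8

1. `pprpp` → no match
2. `pprqpqppqqpq` → match
3. `qppprq` → no match
4. `prpr` → match
5. `qrqqpp` → no match
6. `pp` → match
7. `qpppppppqq` → no match
8. `pprqprppq` → match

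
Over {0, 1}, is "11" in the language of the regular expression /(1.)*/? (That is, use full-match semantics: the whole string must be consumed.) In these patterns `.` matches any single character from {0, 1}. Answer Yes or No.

Yes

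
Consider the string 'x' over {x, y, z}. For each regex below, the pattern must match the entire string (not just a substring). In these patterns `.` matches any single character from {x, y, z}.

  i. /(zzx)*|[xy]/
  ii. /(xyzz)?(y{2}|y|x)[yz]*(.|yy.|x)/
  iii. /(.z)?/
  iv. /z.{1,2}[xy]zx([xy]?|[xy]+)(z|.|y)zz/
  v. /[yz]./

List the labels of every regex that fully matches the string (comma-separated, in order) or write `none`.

i

i → match
ii → no match
iii → no match
iv → no match — must start with 'z'
v → no match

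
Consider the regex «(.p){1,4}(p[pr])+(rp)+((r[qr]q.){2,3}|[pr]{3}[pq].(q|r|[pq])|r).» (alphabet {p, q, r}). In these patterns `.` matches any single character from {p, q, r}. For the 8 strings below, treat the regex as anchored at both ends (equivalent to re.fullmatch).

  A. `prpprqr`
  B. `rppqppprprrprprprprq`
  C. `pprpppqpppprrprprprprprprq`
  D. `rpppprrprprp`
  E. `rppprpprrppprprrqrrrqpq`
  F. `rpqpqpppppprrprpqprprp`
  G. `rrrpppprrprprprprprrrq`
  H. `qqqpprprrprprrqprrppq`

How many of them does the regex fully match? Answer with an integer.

2

A. `prpprqr` → no match
B → no match
C → match
D. `rpppprrprprp` → match
E → no match
F → no match
G → no match
H → no match
Total matched: 2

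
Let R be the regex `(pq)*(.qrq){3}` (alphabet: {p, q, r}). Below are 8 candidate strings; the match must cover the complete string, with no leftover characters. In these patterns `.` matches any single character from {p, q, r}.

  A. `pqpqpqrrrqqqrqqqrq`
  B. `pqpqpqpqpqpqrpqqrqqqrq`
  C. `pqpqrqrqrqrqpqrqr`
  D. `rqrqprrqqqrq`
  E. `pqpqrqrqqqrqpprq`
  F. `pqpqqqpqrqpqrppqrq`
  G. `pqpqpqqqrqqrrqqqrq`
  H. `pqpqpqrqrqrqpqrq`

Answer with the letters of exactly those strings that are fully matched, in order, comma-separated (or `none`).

H

A → no match
B → no match
C → no match — must end with `qrq`
D → no match
E → no match — must end with `qrq`
F → no match
G → no match
H → match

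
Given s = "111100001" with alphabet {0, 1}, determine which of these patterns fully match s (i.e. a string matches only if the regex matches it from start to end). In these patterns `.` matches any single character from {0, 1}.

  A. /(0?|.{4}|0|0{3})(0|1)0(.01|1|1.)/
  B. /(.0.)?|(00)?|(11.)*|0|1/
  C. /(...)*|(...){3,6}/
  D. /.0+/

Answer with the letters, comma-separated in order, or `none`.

A → match
B → no match
C → match
D → no match — must end with "0"

A, C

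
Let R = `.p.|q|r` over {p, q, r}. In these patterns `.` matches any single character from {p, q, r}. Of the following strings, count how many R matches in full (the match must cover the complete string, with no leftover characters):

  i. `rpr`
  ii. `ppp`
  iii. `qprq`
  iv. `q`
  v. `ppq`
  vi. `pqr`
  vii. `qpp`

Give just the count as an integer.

5

i → match
ii → match
iii → no match
iv → match
v → match
vi → no match
vii → match
Total matched: 5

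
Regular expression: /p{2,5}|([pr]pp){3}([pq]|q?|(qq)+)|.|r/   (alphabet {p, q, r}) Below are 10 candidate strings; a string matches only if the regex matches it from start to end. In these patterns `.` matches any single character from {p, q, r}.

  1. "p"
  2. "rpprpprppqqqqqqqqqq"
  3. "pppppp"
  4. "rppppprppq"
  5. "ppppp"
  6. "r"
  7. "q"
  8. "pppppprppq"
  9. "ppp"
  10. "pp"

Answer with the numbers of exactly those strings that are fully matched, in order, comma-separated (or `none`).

1, 2, 4, 5, 6, 7, 8, 9, 10

1. "p" → match
2 → match
3. "pppppp" → no match
4. "rppppprppq" → match
5. "ppppp" → match
6. "r" → match
7. "q" → match
8. "pppppprppq" → match
9. "ppp" → match
10. "pp" → match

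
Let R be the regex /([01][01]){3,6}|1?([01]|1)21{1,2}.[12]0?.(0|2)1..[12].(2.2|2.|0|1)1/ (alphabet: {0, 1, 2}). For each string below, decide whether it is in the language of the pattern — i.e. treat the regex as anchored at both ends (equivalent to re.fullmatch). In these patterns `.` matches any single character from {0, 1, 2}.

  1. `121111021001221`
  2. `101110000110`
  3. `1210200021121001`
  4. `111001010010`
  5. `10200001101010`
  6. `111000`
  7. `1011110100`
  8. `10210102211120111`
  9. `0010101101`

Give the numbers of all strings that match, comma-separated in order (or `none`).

2, 4, 6, 7, 9

1 → no match
2. `101110000110` → match
3 → no match
4. `111001010010` → match
5 → no match
6. `111000` → match
7. `1011110100` → match
8 → no match
9. `0010101101` → match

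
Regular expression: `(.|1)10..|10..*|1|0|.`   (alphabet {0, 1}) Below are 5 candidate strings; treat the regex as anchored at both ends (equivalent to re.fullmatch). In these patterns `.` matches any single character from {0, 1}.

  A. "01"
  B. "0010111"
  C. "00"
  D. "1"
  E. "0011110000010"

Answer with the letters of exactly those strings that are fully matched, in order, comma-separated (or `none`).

A → no match
B → no match
C → no match
D → match
E → no match

D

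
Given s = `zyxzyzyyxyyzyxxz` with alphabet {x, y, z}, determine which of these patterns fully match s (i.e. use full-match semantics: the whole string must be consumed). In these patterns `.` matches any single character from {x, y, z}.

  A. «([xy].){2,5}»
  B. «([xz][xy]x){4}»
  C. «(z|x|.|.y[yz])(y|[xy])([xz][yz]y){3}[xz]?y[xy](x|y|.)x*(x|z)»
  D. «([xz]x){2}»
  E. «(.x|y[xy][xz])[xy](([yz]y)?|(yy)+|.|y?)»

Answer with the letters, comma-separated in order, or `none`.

A → no match
B → no match — must end with `x`
C → match
D → no match — must end with `x`
E → no match

C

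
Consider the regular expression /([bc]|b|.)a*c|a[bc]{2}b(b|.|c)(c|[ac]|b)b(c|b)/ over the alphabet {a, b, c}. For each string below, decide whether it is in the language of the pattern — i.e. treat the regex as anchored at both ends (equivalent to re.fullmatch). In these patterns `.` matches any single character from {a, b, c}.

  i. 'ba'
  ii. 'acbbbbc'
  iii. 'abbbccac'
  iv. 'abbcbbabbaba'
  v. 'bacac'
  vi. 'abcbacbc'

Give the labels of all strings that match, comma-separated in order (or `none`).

i → no match
ii → no match
iii → no match
iv → no match
v → no match
vi → match

vi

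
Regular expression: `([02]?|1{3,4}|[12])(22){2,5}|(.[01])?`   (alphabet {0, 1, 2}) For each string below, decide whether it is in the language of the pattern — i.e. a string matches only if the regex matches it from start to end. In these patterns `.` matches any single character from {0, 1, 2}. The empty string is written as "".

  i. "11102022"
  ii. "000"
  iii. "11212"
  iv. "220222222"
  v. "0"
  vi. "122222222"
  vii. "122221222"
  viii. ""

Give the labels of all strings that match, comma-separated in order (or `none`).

vi, viii

i → no match
ii → no match
iii → no match
iv → no match
v → no match
vi → match
vii → no match
viii → match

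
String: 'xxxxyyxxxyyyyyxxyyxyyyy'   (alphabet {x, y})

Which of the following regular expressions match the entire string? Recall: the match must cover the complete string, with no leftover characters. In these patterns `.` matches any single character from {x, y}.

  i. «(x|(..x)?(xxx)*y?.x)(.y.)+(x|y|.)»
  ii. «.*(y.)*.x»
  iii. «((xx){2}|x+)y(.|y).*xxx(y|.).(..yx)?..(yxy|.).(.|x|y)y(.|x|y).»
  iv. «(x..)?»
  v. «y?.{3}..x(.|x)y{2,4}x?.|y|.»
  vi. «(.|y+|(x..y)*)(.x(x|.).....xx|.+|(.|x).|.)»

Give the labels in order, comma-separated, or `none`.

i → no match
ii → no match — must end with 'x'
iii → match
iv → no match
v → no match
vi → match

iii, vi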